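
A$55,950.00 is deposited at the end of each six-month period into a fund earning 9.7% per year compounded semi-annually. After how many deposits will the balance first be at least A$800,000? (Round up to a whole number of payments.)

Periodic rate r = 0.097/2 per half-year; n is counted in half-years.
Ordinary annuity FV: 800,000 = 55,950 × [((1+r)^n − 1)/r].
(1+r)^n = 1 + 800,000 × r / 55,950, so n = ln(1 + 800,000·r/55,950) / ln(1+r) = 11.12.
Round up to a whole number of payments: n = 12.

12 payments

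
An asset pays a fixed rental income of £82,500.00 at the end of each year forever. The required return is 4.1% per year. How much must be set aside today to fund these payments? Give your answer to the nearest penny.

Periodic rate r = 0.041 per year.
Level perpetuity: PV = PMT / r = 82,500 / (0.041) = £2,012,195.12.

£2,012,195.12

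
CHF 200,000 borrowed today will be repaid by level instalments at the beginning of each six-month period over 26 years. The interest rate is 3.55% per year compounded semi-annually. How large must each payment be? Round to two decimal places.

Level annuity due; solve PV = PMT × [(1 − (1+r)^−n)/r] × (1+r) for PMT.
Periodic rate r = 0.0355/2 per half-year; n is counted in half-years.
With n = 52: PMT = 200,000 / ([(1 − (1+r)^−n)/r] × (1+r)) = CHF 5,818.86

CHF 5,818.86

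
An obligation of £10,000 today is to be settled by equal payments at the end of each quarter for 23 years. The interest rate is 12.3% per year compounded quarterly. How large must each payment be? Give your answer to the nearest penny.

£327.70

Level ordinary annuity; solve PV = PMT × [(1 − (1+r)^−n)/r] for PMT.
Periodic rate r = 0.123/4 per quarter; n is counted in quarters.
With n = 92: PMT = 10,000 / ([(1 − (1+r)^−n)/r]) = £327.70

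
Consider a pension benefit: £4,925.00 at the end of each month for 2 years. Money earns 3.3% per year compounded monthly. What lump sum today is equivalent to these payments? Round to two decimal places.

This is an ordinary annuity: 24 payments of £4,925.00 at the end of each month.
Periodic rate r = 0.033/12 per month; n is counted in months.
PV = PMT × [(1 − (1+r)^−n)/r] = 4,925 × [1 − (1+r)^−24] / r = £114,231.94

£114,231.94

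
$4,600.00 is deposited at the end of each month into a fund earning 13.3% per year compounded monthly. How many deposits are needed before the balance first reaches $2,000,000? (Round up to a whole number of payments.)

160 payments

Periodic rate r = 0.133/12 per month; n is counted in months.
Ordinary annuity FV: 2,000,000 = 4,600 × [((1+r)^n − 1)/r].
(1+r)^n = 1 + 2,000,000 × r / 4,600, so n = ln(1 + 2,000,000·r/4,600) / ln(1+r) = 159.78.
Round up to a whole number of payments: n = 160.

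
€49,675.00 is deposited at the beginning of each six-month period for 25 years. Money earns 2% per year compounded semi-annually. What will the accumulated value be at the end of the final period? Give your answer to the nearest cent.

€3,234,230.66

This is an annuity due: 50 deposits of €49,675.00 at the beginning of each six-month period.
Periodic rate r = 0.02/2 per half-year; n is counted in half-years.
FV = PMT × [((1+r)^n − 1)/r] × (1+r) = 49,675 × [(1+r)^50 − 1] / r × (1+r) = €3,234,230.66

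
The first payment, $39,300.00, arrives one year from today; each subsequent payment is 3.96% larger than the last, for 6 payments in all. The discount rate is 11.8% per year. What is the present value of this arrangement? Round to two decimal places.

Periodic rate r = 0.118 per year.
Growing ordinary annuity: PV = PMT₁ × [1 − ((1+g)/(1+r))^n] / (r − g) = 39,300 × [1 − ((1+0.0396)/(1+r))^6] / (r − 0.0396) = $177,217.10.

$177,217.10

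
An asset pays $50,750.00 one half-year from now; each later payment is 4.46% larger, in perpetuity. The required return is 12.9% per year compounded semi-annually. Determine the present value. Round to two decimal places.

$2,550,251.26

Periodic rate r = 0.129/2 per half-year.
Growing perpetuity (Gordon): PV = PMT₁ / (r − g) = 50,750 / (r − 0.0446) = $2,550,251.26.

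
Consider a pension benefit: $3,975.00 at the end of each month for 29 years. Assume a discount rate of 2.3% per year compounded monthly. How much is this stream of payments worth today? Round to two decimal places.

$1,008,805.71

This is an ordinary annuity: 348 payments of $3,975.00 at the end of each month.
Periodic rate r = 0.023/12 per month; n is counted in months.
PV = PMT × [(1 − (1+r)^−n)/r] = 3,975 × [1 − (1+r)^−348] / r = $1,008,805.71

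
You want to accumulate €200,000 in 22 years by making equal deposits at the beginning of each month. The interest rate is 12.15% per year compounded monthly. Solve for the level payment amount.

Level annuity due; solve FV = PMT × [((1+r)^n − 1)/r] × (1+r) for PMT.
Periodic rate r = 0.1215/12 per month; n is counted in months.
With n = 264: PMT = 200,000 / ([((1+r)^n − 1)/r] × (1+r)) = €150.84

€150.84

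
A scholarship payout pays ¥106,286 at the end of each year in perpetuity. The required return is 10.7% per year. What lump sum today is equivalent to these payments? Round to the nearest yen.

Periodic rate r = 0.107 per year.
Level perpetuity: PV = PMT / r = 106,286 / (0.107) = ¥993,327.

¥993,327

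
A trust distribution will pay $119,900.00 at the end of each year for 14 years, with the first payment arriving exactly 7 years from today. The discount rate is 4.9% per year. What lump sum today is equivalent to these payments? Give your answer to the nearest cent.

Ordinary annuity of 14 payments, first payment at period 7.
Periodic rate r = 0.049 per year.
The ordinary-annuity PV formula values the stream one period before the first payment (period 6); discount that back 6 periods:
PV₀ = 119,900 × [1 − (1+r)^−14] / r × (1+r)^−6 = $896,443.63

$896,443.63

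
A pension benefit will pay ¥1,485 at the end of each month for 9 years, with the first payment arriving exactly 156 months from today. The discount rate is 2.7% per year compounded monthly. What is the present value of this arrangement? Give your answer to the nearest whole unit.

¥100,399

Ordinary annuity of 108 payments, first payment at period 156.
Periodic rate r = 0.027/12 per month; n is counted in months.
The ordinary-annuity PV formula values the stream one period before the first payment (period 155); discount that back 155 periods:
PV₀ = 1,485 × [1 − (1+r)^−108] / r × (1+r)^−155 = ¥100,399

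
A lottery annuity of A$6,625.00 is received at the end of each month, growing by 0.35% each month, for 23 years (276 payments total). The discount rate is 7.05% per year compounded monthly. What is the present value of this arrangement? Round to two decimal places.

Periodic rate r = 0.0705/12 per month; n is counted in months.
Growing ordinary annuity: PV = PMT₁ × [1 − ((1+g)/(1+r))^n] / (r − g) = 6,625 × [1 − ((1+0.0035)/(1+r))^276] / (r − 0.0035) = A$1,336,792.49.

A$1,336,792.49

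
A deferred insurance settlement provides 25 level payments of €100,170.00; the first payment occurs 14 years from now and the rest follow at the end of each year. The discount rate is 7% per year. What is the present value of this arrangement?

€484,404.36

Ordinary annuity of 25 payments, first payment at period 14.
Periodic rate r = 0.07 per year.
The ordinary-annuity PV formula values the stream one period before the first payment (period 13); discount that back 13 periods:
PV₀ = 100,170 × [1 − (1+r)^−25] / r × (1+r)^−13 = €484,404.36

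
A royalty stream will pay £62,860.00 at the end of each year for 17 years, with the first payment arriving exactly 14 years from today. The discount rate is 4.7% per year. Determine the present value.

Ordinary annuity of 17 payments, first payment at period 14.
Periodic rate r = 0.047 per year.
The ordinary-annuity PV formula values the stream one period before the first payment (period 13); discount that back 13 periods:
PV₀ = 62,860 × [1 − (1+r)^−17] / r × (1+r)^−13 = £398,964.59

£398,964.59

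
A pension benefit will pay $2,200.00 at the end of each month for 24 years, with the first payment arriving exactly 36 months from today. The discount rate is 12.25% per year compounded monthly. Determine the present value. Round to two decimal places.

$142,932.86

Ordinary annuity of 288 payments, first payment at period 36.
Periodic rate r = 0.1225/12 per month; n is counted in months.
The ordinary-annuity PV formula values the stream one period before the first payment (period 35); discount that back 35 periods:
PV₀ = 2,200 × [1 − (1+r)^−288] / r × (1+r)^−35 = $142,932.86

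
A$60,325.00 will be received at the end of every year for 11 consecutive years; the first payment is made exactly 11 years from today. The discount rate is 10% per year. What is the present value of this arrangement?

Ordinary annuity of 11 payments, first payment at period 11.
Periodic rate r = 0.1 per year.
The ordinary-annuity PV formula values the stream one period before the first payment (period 10); discount that back 10 periods:
PV₀ = 60,325 × [1 − (1+r)^−11] / r × (1+r)^−10 = A$151,061.47

A$151,061.47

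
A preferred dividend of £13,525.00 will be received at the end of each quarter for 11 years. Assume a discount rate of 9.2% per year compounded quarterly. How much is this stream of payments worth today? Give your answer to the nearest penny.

£371,830.60

This is an ordinary annuity: 44 payments of £13,525.00 at the end of each quarter.
Periodic rate r = 0.092/4 per quarter; n is counted in quarters.
PV = PMT × [(1 − (1+r)^−n)/r] = 13,525 × [1 − (1+r)^−44] / r = £371,830.60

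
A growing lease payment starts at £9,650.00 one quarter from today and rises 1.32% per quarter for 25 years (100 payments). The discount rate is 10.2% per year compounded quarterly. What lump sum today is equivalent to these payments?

Periodic rate r = 0.102/4 per quarter; n is counted in quarters.
Growing ordinary annuity: PV = PMT₁ × [1 − ((1+g)/(1+r))^n] / (r − g) = 9,650 × [1 − ((1+0.0132)/(1+r))^100] / (r − 0.0132) = £549,820.01.

£549,820.01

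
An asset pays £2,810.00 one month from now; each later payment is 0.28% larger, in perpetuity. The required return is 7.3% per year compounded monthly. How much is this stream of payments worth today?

Periodic rate r = 0.073/12 per month.
Growing perpetuity (Gordon): PV = PMT₁ / (r − g) = 2,810 / (r − 0.0028) = £855,837.56.

£855,837.56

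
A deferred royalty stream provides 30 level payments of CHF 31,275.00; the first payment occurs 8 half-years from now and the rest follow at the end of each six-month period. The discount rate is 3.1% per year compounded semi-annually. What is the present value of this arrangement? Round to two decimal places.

CHF 669,671.83

Ordinary annuity of 30 payments, first payment at period 8.
Periodic rate r = 0.031/2 per half-year; n is counted in half-years.
The ordinary-annuity PV formula values the stream one period before the first payment (period 7); discount that back 7 periods:
PV₀ = 31,275 × [1 − (1+r)^−30] / r × (1+r)^−7 = CHF 669,671.83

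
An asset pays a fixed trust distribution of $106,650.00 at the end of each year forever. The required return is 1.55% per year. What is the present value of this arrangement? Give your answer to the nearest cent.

Periodic rate r = 0.0155 per year.
Level perpetuity: PV = PMT / r = 106,650 / (0.0155) = $6,880,645.16.

$6,880,645.16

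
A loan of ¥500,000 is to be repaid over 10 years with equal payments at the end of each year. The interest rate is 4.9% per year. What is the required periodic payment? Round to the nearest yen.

Level ordinary annuity; solve PV = PMT × [(1 − (1+r)^−n)/r] for PMT.
Periodic rate r = 0.049 per year.
With n = 10: PMT = 500,000 / ([(1 − (1+r)^−n)/r]) = ¥64,438

¥64,438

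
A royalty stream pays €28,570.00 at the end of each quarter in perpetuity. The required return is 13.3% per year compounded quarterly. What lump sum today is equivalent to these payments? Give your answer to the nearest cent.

€859,248.12

Periodic rate r = 0.133/4 per quarter.
Level perpetuity: PV = PMT / r = 28,570 / (0.133/4) = €859,248.12.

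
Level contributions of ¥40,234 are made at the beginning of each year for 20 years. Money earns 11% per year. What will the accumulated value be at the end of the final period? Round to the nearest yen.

This is an annuity due: 20 deposits of ¥40,234 at the beginning of each year.
Periodic rate r = 0.11 per year.
FV = PMT × [((1+r)^n − 1)/r] × (1+r) = 40,234 × [(1+r)^20 − 1] / r × (1+r) = ¥2,867,282

¥2,867,282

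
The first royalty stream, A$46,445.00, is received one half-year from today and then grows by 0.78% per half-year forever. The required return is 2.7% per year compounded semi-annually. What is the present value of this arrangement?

A$8,148,245.61

Periodic rate r = 0.027/2 per half-year.
Growing perpetuity (Gordon): PV = PMT₁ / (r − g) = 46,445 / (r − 0.0078) = A$8,148,245.61.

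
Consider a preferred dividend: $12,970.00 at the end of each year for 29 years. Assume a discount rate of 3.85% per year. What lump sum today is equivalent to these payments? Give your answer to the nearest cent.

This is an ordinary annuity: 29 payments of $12,970.00 at the end of each year.
Periodic rate r = 0.0385 per year.
PV = PMT × [(1 − (1+r)^−n)/r] = 12,970 × [1 − (1+r)^−29] / r = $224,243.61

$224,243.61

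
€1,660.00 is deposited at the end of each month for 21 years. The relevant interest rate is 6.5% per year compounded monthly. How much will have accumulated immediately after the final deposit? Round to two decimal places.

€889,144.74

This is an ordinary annuity: 252 deposits of €1,660.00 at the end of each month.
Periodic rate r = 0.065/12 per month; n is counted in months.
FV = PMT × [((1+r)^n − 1)/r] = 1,660 × [(1+r)^252 − 1] / r = €889,144.74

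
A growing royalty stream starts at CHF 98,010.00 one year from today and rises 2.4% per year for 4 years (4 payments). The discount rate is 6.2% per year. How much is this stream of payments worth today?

CHF 349,807.68

Periodic rate r = 0.062 per year.
Growing ordinary annuity: PV = PMT₁ × [1 − ((1+g)/(1+r))^n] / (r − g) = 98,010 × [1 − ((1+0.024)/(1+r))^4] / (r − 0.024) = CHF 349,807.68.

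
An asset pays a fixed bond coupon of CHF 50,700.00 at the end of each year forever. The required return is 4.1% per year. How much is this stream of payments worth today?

Periodic rate r = 0.041 per year.
Level perpetuity: PV = PMT / r = 50,700 / (0.041) = CHF 1,236,585.37.

CHF 1,236,585.37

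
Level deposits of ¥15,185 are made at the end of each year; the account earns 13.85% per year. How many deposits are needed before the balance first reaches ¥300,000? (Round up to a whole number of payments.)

Periodic rate r = 0.1385 per year.
Ordinary annuity FV: 300,000 = 15,185 × [((1+r)^n − 1)/r].
(1+r)^n = 1 + 300,000 × r / 15,185, so n = ln(1 + 300,000·r/15,185) / ln(1+r) = 10.16.
Round up to a whole number of payments: n = 11.

11 payments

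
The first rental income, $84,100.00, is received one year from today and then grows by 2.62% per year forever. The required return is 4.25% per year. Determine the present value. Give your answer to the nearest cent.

$5,159,509.20

Periodic rate r = 0.0425 per year.
Growing perpetuity (Gordon): PV = PMT₁ / (r − g) = 84,100 / (r − 0.0262) = $5,159,509.20.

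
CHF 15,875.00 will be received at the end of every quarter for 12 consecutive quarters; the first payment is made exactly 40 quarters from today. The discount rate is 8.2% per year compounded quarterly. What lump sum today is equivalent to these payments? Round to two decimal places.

Ordinary annuity of 12 payments, first payment at period 40.
Periodic rate r = 0.082/4 per quarter; n is counted in quarters.
The ordinary-annuity PV formula values the stream one period before the first payment (period 39); discount that back 39 periods:
PV₀ = 15,875 × [1 − (1+r)^−12] / r × (1+r)^−39 = CHF 75,852.19

CHF 75,852.19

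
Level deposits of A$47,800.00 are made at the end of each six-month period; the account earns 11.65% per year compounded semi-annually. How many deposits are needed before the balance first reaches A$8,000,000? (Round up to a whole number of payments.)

Periodic rate r = 0.1165/2 per half-year; n is counted in half-years.
Ordinary annuity FV: 8,000,000 = 47,800 × [((1+r)^n − 1)/r].
(1+r)^n = 1 + 8,000,000 × r / 47,800, so n = ln(1 + 8,000,000·r/47,800) / ln(1+r) = 41.95.
Round up to a whole number of payments: n = 42.

42 payments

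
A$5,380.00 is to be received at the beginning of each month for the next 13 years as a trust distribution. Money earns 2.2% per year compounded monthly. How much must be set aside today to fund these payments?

A$730,690.96

This is an annuity due: 156 payments of A$5,380.00 at the beginning of each month.
Periodic rate r = 0.022/12 per month; n is counted in months.
PV = PMT × [(1 − (1+r)^−n)/r] × (1+r) = 5,380 × [1 − (1+r)^−156] / r × (1+r) = A$730,690.96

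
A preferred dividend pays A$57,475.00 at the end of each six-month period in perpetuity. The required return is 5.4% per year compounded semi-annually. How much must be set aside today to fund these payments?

Periodic rate r = 0.054/2 per half-year.
Level perpetuity: PV = PMT / r = 57,475 / (0.054/2) = A$2,128,703.70.

A$2,128,703.70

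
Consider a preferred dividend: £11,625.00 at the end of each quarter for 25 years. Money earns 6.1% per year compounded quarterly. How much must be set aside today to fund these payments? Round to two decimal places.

£594,482.97

This is an ordinary annuity: 100 payments of £11,625.00 at the end of each quarter.
Periodic rate r = 0.061/4 per quarter; n is counted in quarters.
PV = PMT × [(1 − (1+r)^−n)/r] = 11,625 × [1 − (1+r)^−100] / r = £594,482.97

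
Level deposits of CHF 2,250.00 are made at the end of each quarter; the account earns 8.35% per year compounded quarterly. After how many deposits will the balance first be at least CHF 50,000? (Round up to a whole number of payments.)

Periodic rate r = 0.0835/4 per quarter; n is counted in quarters.
Ordinary annuity FV: 50,000 = 2,250 × [((1+r)^n − 1)/r].
(1+r)^n = 1 + 50,000 × r / 2,250, so n = ln(1 + 50,000·r/2,250) / ln(1+r) = 18.45.
Round up to a whole number of payments: n = 19.

19 payments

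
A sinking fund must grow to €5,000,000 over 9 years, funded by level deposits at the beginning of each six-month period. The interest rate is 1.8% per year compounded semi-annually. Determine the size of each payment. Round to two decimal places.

Level annuity due; solve FV = PMT × [((1+r)^n − 1)/r] × (1+r) for PMT.
Periodic rate r = 0.018/2 per half-year; n is counted in half-years.
With n = 18: PMT = 5,000,000 / ([((1+r)^n − 1)/r] × (1+r)) = €254,836.90

€254,836.90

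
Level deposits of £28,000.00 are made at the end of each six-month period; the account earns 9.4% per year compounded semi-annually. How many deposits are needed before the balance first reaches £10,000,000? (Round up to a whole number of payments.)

Periodic rate r = 0.094/2 per half-year; n is counted in half-years.
Ordinary annuity FV: 10,000,000 = 28,000 × [((1+r)^n − 1)/r].
(1+r)^n = 1 + 10,000,000 × r / 28,000, so n = ln(1 + 10,000,000·r/28,000) / ln(1+r) = 62.67.
Round up to a whole number of payments: n = 63.

63 payments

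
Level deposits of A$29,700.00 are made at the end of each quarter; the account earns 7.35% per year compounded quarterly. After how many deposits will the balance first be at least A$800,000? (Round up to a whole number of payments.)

Periodic rate r = 0.0735/4 per quarter; n is counted in quarters.
Ordinary annuity FV: 800,000 = 29,700 × [((1+r)^n − 1)/r].
(1+r)^n = 1 + 800,000 × r / 29,700, so n = ln(1 + 800,000·r/29,700) / ln(1+r) = 22.08.
Round up to a whole number of payments: n = 23.

23 payments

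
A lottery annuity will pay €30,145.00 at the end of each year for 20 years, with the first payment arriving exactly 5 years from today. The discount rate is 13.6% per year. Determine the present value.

€122,705.86

Ordinary annuity of 20 payments, first payment at period 5.
Periodic rate r = 0.136 per year.
The ordinary-annuity PV formula values the stream one period before the first payment (period 4); discount that back 4 periods:
PV₀ = 30,145 × [1 − (1+r)^−20] / r × (1+r)^−4 = €122,705.86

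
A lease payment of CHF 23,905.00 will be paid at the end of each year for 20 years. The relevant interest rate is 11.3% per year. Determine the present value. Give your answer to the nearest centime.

This is an ordinary annuity: 20 payments of CHF 23,905.00 at the end of each year.
Periodic rate r = 0.113 per year.
PV = PMT × [(1 − (1+r)^−n)/r] = 23,905 × [1 − (1+r)^−20] / r = CHF 186,688.34

CHF 186,688.34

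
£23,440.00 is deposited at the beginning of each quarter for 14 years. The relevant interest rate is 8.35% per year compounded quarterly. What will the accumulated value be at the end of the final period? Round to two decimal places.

This is an annuity due: 56 deposits of £23,440.00 at the beginning of each quarter.
Periodic rate r = 0.0835/4 per quarter; n is counted in quarters.
FV = PMT × [((1+r)^n − 1)/r] × (1+r) = 23,440 × [(1+r)^56 − 1] / r × (1+r) = £2,499,273.30

£2,499,273.30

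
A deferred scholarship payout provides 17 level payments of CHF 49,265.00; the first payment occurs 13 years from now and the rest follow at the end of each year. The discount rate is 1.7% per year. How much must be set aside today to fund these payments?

CHF 589,830.61

Ordinary annuity of 17 payments, first payment at period 13.
Periodic rate r = 0.017 per year.
The ordinary-annuity PV formula values the stream one period before the first payment (period 12); discount that back 12 periods:
PV₀ = 49,265 × [1 − (1+r)^−17] / r × (1+r)^−12 = CHF 589,830.61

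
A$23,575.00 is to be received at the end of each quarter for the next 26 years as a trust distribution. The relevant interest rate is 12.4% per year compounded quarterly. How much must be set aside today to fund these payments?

This is an ordinary annuity: 104 payments of A$23,575.00 at the end of each quarter.
Periodic rate r = 0.124/4 per quarter; n is counted in quarters.
PV = PMT × [(1 − (1+r)^−n)/r] = 23,575 × [1 − (1+r)^−104] / r = A$728,701.32

A$728,701.32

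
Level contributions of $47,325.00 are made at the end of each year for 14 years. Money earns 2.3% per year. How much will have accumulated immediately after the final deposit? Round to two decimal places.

$771,317.77

This is an ordinary annuity: 14 deposits of $47,325.00 at the end of each year.
Periodic rate r = 0.023 per year.
FV = PMT × [((1+r)^n − 1)/r] = 47,325 × [(1+r)^14 − 1] / r = $771,317.77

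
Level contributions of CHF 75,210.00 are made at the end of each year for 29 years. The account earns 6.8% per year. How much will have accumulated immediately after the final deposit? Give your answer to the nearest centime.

This is an ordinary annuity: 29 deposits of CHF 75,210.00 at the end of each year.
Periodic rate r = 0.068 per year.
FV = PMT × [((1+r)^n − 1)/r] = 75,210 × [(1+r)^29 − 1] / r = CHF 6,347,002.90

CHF 6,347,002.90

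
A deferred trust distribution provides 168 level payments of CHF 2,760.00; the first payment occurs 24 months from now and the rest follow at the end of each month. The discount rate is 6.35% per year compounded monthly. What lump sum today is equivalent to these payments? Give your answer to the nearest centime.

CHF 271,614.51

Ordinary annuity of 168 payments, first payment at period 24.
Periodic rate r = 0.0635/12 per month; n is counted in months.
The ordinary-annuity PV formula values the stream one period before the first payment (period 23); discount that back 23 periods:
PV₀ = 2,760 × [1 − (1+r)^−168] / r × (1+r)^−23 = CHF 271,614.51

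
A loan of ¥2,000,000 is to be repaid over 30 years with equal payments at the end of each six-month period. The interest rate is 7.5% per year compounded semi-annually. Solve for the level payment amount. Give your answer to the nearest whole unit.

Level ordinary annuity; solve PV = PMT × [(1 − (1+r)^−n)/r] for PMT.
Periodic rate r = 0.075/2 per half-year; n is counted in half-years.
With n = 60: PMT = 2,000,000 / ([(1 − (1+r)^−n)/r]) = ¥84,253

¥84,253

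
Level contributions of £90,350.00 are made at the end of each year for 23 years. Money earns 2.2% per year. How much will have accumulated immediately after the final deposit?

£2,667,663.60

This is an ordinary annuity: 23 deposits of £90,350.00 at the end of each year.
Periodic rate r = 0.022 per year.
FV = PMT × [((1+r)^n − 1)/r] = 90,350 × [(1+r)^23 − 1] / r = £2,667,663.60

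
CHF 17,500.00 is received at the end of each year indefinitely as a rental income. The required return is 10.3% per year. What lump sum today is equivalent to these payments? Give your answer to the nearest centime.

CHF 169,902.91

Periodic rate r = 0.103 per year.
Level perpetuity: PV = PMT / r = 17,500 / (0.103) = CHF 169,902.91.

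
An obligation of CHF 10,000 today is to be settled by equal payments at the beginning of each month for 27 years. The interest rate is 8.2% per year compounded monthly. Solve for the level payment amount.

Level annuity due; solve PV = PMT × [(1 − (1+r)^−n)/r] × (1+r) for PMT.
Periodic rate r = 0.082/12 per month; n is counted in months.
With n = 324: PMT = 10,000 / ([(1 − (1+r)^−n)/r] × (1+r)) = CHF 76.27

CHF 76.27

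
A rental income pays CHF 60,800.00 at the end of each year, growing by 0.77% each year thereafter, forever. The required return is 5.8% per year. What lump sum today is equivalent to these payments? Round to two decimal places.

Periodic rate r = 0.058 per year.
Growing perpetuity (Gordon): PV = PMT₁ / (r − g) = 60,800 / (r − 0.0077) = CHF 1,208,747.51.

CHF 1,208,747.51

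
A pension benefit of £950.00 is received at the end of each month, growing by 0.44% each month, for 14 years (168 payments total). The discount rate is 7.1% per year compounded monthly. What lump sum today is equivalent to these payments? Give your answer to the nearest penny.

£140,254.07

Periodic rate r = 0.071/12 per month; n is counted in months.
Growing ordinary annuity: PV = PMT₁ × [1 − ((1+g)/(1+r))^n] / (r − g) = 950 × [1 − ((1+0.0044)/(1+r))^168] / (r − 0.0044) = £140,254.07.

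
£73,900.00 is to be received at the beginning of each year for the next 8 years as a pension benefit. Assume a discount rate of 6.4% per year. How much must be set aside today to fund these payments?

£480,636.64

This is an annuity due: 8 payments of £73,900.00 at the beginning of each year.
Periodic rate r = 0.064 per year.
PV = PMT × [(1 − (1+r)^−n)/r] × (1+r) = 73,900 × [1 − (1+r)^−8] / r × (1+r) = £480,636.64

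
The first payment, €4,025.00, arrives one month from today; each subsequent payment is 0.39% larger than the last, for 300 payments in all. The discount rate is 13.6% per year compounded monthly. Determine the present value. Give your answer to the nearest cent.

€482,266.14

Periodic rate r = 0.136/12 per month; n is counted in months.
Growing ordinary annuity: PV = PMT₁ × [1 − ((1+g)/(1+r))^n] / (r − g) = 4,025 × [1 − ((1+0.0039)/(1+r))^300] / (r − 0.0039) = €482,266.14.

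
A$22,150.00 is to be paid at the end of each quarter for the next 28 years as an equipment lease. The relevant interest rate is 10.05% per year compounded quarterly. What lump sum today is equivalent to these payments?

A$826,857.27

This is an ordinary annuity: 112 payments of A$22,150.00 at the end of each quarter.
Periodic rate r = 0.1005/4 per quarter; n is counted in quarters.
PV = PMT × [(1 − (1+r)^−n)/r] = 22,150 × [1 − (1+r)^−112] / r = A$826,857.27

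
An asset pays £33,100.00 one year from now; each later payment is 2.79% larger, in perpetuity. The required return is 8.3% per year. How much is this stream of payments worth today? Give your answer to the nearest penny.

Periodic rate r = 0.083 per year.
Growing perpetuity (Gordon): PV = PMT₁ / (r − g) = 33,100 / (r − 0.0279) = £600,725.95.

£600,725.95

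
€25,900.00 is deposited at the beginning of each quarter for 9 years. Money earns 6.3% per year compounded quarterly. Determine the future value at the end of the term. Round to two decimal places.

This is an annuity due: 36 deposits of €25,900.00 at the beginning of each quarter.
Periodic rate r = 0.063/4 per quarter; n is counted in quarters.
FV = PMT × [((1+r)^n − 1)/r] × (1+r) = 25,900 × [(1+r)^36 − 1] / r × (1+r) = €1,261,439.44

€1,261,439.44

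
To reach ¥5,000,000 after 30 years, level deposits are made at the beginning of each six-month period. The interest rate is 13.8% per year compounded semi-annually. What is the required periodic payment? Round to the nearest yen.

Level annuity due; solve FV = PMT × [((1+r)^n − 1)/r] × (1+r) for PMT.
Periodic rate r = 0.138/2 per half-year; n is counted in half-years.
With n = 60: PMT = 5,000,000 / ([((1+r)^n − 1)/r] × (1+r)) = ¥6,000

¥6,000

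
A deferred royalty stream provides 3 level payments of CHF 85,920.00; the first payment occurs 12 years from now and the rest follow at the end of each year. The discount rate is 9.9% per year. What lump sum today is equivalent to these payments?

Ordinary annuity of 3 payments, first payment at period 12.
Periodic rate r = 0.099 per year.
The ordinary-annuity PV formula values the stream one period before the first payment (period 11); discount that back 11 periods:
PV₀ = 85,920 × [1 − (1+r)^−3] / r × (1+r)^−11 = CHF 75,776.52

CHF 75,776.52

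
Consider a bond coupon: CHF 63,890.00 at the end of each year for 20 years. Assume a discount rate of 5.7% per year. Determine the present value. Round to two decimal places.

CHF 750,999.38

This is an ordinary annuity: 20 payments of CHF 63,890.00 at the end of each year.
Periodic rate r = 0.057 per year.
PV = PMT × [(1 − (1+r)^−n)/r] = 63,890 × [1 − (1+r)^−20] / r = CHF 750,999.38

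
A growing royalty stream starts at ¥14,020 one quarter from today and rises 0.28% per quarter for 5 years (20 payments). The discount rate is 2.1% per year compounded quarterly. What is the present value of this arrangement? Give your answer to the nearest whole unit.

¥272,571

Periodic rate r = 0.021/4 per quarter; n is counted in quarters.
Growing ordinary annuity: PV = PMT₁ × [1 − ((1+g)/(1+r))^n] / (r − g) = 14,020 × [1 − ((1+0.0028)/(1+r))^20] / (r − 0.0028) = ¥272,571.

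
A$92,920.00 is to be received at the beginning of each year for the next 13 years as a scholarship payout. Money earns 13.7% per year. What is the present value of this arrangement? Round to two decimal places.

This is an annuity due: 13 payments of A$92,920.00 at the beginning of each year.
Periodic rate r = 0.137 per year.
PV = PMT × [(1 − (1+r)^−n)/r] × (1+r) = 92,920 × [1 − (1+r)^−13] / r × (1+r) = A$625,869.03

A$625,869.03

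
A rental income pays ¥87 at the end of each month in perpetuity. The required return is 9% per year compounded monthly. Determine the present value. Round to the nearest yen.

Periodic rate r = 0.09/12 per month.
Level perpetuity: PV = PMT / r = 87 / (0.09/12) = ¥11,600.

¥11,600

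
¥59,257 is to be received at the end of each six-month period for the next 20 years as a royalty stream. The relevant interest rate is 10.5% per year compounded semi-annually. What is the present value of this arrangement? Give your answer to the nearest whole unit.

¥982,925

This is an ordinary annuity: 40 payments of ¥59,257 at the end of each six-month period.
Periodic rate r = 0.105/2 per half-year; n is counted in half-years.
PV = PMT × [(1 − (1+r)^−n)/r] = 59,257 × [1 − (1+r)^−40] / r = ¥982,925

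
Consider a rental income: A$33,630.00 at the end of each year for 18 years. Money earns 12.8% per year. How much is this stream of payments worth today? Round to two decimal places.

This is an ordinary annuity: 18 payments of A$33,630.00 at the end of each year.
Periodic rate r = 0.128 per year.
PV = PMT × [(1 − (1+r)^−n)/r] = 33,630 × [1 − (1+r)^−18] / r = A$232,676.86

A$232,676.86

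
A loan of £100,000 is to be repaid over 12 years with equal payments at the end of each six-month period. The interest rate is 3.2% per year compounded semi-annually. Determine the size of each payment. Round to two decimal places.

£5,050.58

Level ordinary annuity; solve PV = PMT × [(1 − (1+r)^−n)/r] for PMT.
Periodic rate r = 0.032/2 per half-year; n is counted in half-years.
With n = 24: PMT = 100,000 / ([(1 − (1+r)^−n)/r]) = £5,050.58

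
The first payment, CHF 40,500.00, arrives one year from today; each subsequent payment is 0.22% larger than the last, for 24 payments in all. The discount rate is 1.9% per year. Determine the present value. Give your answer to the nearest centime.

CHF 793,115.22

Periodic rate r = 0.019 per year.
Growing ordinary annuity: PV = PMT₁ × [1 − ((1+g)/(1+r))^n] / (r − g) = 40,500 × [1 − ((1+0.0022)/(1+r))^24] / (r − 0.0022) = CHF 793,115.22.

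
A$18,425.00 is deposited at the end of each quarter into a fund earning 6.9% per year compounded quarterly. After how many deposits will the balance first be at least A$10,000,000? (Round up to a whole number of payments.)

Periodic rate r = 0.069/4 per quarter; n is counted in quarters.
Ordinary annuity FV: 10,000,000 = 18,425 × [((1+r)^n − 1)/r].
(1+r)^n = 1 + 10,000,000 × r / 18,425, so n = ln(1 + 10,000,000·r/18,425) / ln(1+r) = 136.71.
Round up to a whole number of payments: n = 137.

137 payments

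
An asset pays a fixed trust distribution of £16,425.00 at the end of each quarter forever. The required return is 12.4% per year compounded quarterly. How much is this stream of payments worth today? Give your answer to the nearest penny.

£529,838.71

Periodic rate r = 0.124/4 per quarter.
Level perpetuity: PV = PMT / r = 16,425 / (0.124/4) = £529,838.71.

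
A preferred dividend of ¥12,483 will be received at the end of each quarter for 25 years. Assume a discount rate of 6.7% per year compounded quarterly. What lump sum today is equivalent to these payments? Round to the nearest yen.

¥603,711

This is an ordinary annuity: 100 payments of ¥12,483 at the end of each quarter.
Periodic rate r = 0.067/4 per quarter; n is counted in quarters.
PV = PMT × [(1 − (1+r)^−n)/r] = 12,483 × [1 − (1+r)^−100] / r = ¥603,711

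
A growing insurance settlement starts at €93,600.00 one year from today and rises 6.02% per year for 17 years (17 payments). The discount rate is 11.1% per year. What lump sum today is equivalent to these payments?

Periodic rate r = 0.111 per year.
Growing ordinary annuity: PV = PMT₁ × [1 − ((1+g)/(1+r))^n] / (r − g) = 93,600 × [1 − ((1+0.0602)/(1+r))^17] / (r − 0.0602) = €1,011,013.02.

€1,011,013.02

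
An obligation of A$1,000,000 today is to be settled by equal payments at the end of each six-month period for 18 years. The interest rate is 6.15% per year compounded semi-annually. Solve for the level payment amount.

Level ordinary annuity; solve PV = PMT × [(1 − (1+r)^−n)/r] for PMT.
Periodic rate r = 0.0615/2 per half-year; n is counted in half-years.
With n = 36: PMT = 1,000,000 / ([(1 − (1+r)^−n)/r]) = A$46,317.82

A$46,317.82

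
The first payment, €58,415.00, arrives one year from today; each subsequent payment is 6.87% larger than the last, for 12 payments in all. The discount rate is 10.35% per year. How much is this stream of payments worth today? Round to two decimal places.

Periodic rate r = 0.1035 per year.
Growing ordinary annuity: PV = PMT₁ × [1 − ((1+g)/(1+r))^n] / (r − g) = 58,415 × [1 − ((1+0.0687)/(1+r))^12] / (r − 0.0687) = €535,853.61.

€535,853.61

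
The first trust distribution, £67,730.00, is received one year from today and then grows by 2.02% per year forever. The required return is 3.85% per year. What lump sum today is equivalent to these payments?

Periodic rate r = 0.0385 per year.
Growing perpetuity (Gordon): PV = PMT₁ / (r − g) = 67,730 / (r − 0.0202) = £3,701,092.90.

£3,701,092.90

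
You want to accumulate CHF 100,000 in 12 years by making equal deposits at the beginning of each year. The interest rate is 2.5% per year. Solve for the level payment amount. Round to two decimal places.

CHF 7,071.91

Level annuity due; solve FV = PMT × [((1+r)^n − 1)/r] × (1+r) for PMT.
Periodic rate r = 0.025 per year.
With n = 12: PMT = 100,000 / ([((1+r)^n − 1)/r] × (1+r)) = CHF 7,071.91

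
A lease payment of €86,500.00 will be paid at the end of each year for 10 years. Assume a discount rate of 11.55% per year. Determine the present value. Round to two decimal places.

€497,880.38

This is an ordinary annuity: 10 payments of €86,500.00 at the end of each year.
Periodic rate r = 0.1155 per year.
PV = PMT × [(1 − (1+r)^−n)/r] = 86,500 × [1 − (1+r)^−10] / r = €497,880.38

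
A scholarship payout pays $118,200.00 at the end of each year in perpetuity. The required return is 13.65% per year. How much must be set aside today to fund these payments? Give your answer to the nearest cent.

$865,934.07

Periodic rate r = 0.1365 per year.
Level perpetuity: PV = PMT / r = 118,200 / (0.1365) = $865,934.07.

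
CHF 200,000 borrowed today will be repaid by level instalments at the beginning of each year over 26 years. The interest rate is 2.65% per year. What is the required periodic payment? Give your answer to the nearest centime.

CHF 10,464.53

Level annuity due; solve PV = PMT × [(1 − (1+r)^−n)/r] × (1+r) for PMT.
Periodic rate r = 0.0265 per year.
With n = 26: PMT = 200,000 / ([(1 − (1+r)^−n)/r] × (1+r)) = CHF 10,464.53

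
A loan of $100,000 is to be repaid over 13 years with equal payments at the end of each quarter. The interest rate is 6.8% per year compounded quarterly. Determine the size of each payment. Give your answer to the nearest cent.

Level ordinary annuity; solve PV = PMT × [(1 − (1+r)^−n)/r] for PMT.
Periodic rate r = 0.068/4 per quarter; n is counted in quarters.
With n = 52: PMT = 100,000 / ([(1 − (1+r)^−n)/r]) = $2,912.00

$2,912.00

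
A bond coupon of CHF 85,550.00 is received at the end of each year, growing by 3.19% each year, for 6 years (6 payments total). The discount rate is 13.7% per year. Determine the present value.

Periodic rate r = 0.137 per year.
Growing ordinary annuity: PV = PMT₁ × [1 − ((1+g)/(1+r))^n] / (r − g) = 85,550 × [1 − ((1+0.0319)/(1+r))^6] / (r − 0.0319) = CHF 359,124.13.

CHF 359,124.13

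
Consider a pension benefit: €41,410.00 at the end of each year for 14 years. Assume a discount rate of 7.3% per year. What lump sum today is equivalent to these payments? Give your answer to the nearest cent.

€355,723.31

This is an ordinary annuity: 14 payments of €41,410.00 at the end of each year.
Periodic rate r = 0.073 per year.
PV = PMT × [(1 − (1+r)^−n)/r] = 41,410 × [1 − (1+r)^−14] / r = €355,723.31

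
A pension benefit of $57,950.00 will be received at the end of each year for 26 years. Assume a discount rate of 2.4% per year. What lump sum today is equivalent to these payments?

$1,111,286.54

This is an ordinary annuity: 26 payments of $57,950.00 at the end of each year.
Periodic rate r = 0.024 per year.
PV = PMT × [(1 − (1+r)^−n)/r] = 57,950 × [1 − (1+r)^−26] / r = $1,111,286.54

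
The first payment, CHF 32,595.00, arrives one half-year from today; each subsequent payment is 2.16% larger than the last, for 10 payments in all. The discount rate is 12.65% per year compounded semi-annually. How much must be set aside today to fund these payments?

Periodic rate r = 0.1265/2 per half-year; n is counted in half-years.
Growing ordinary annuity: PV = PMT₁ × [1 − ((1+g)/(1+r))^n] / (r − g) = 32,595 × [1 − ((1+0.0216)/(1+r))^10] / (r − 0.0216) = CHF 257,796.56.

CHF 257,796.56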